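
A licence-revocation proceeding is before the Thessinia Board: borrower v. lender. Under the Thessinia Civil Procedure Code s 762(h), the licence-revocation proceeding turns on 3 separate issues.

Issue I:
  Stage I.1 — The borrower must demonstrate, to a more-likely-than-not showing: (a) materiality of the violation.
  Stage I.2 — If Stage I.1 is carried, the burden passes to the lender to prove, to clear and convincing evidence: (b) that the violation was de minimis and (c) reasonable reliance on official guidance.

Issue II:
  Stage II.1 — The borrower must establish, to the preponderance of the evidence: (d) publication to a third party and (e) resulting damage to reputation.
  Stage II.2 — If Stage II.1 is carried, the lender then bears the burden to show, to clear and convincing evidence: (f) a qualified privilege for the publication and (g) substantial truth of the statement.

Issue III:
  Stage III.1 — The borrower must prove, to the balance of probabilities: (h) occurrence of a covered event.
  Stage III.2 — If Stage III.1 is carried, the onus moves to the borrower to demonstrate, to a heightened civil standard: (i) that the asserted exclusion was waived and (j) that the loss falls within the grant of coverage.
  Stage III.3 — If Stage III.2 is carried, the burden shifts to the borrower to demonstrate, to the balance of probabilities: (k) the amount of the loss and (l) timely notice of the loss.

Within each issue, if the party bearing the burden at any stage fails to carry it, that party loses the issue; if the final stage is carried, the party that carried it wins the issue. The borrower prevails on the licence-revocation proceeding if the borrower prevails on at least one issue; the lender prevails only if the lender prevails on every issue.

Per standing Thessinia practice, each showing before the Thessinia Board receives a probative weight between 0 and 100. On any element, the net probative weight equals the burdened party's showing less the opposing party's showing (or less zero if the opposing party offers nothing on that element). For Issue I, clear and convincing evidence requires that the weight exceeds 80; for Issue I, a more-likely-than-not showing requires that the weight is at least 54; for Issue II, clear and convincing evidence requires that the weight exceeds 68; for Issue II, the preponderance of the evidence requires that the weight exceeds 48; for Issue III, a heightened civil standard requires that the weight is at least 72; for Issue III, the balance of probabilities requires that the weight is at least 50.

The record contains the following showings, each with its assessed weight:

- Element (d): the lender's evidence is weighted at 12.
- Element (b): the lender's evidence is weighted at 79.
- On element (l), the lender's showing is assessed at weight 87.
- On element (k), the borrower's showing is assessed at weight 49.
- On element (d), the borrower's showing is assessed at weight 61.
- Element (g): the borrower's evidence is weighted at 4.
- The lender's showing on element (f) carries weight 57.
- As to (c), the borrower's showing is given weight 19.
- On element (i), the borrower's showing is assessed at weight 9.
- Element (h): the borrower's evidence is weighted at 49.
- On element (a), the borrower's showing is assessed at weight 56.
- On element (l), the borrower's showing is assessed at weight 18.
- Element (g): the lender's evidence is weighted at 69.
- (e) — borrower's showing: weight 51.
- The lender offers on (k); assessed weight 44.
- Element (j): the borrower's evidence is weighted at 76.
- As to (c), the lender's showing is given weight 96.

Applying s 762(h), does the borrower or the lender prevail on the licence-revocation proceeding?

borrower

— Issue I —
Stage I.1 (borrower, a more-likely-than-not showing, weight is at least 54): (a) 56 ≥ 54 — meets.
  Stage I.1 is satisfied; the onus moves to the lender.
Stage I.2 (lender, clear and convincing evidence, weight exceeds 80): (b) 79 ≤ 80 — fails; (c) net 96−19=77 ≤ 80 — fails.
  Not every element is met, so the lender fails to carry Stage I.2.
The analysis ends at Stage I.2; the borrower prevails on this issue.
— Issue II —
Stage II.1 (borrower, the preponderance of the evidence, weight exceeds 48): (d) net 61−12=49 > 48 — meets; (e) 51 > 48 — meets.
  All elements met. The burden passes to the lender.
Stage II.2 (lender, clear and convincing evidence, weight exceeds 68): (f) 57 ≤ 68 — fails; (g) net 69−4=65 ≤ 68 — fails.
  Not every element is met, so the lender fails to carry Stage II.2.
So the borrower prevails on this issue.
— Issue III —
Stage III.1 (borrower, the balance of probabilities, weight is at least 50): (h) 49 < 50 — fails.
  The borrower does not carry Stage III.1.
So the lender prevails on this issue.
Per-issue: Issue I → borrower; Issue II → borrower; Issue III → lender. The borrower must prevail on at least one issue; overall, the borrower prevails.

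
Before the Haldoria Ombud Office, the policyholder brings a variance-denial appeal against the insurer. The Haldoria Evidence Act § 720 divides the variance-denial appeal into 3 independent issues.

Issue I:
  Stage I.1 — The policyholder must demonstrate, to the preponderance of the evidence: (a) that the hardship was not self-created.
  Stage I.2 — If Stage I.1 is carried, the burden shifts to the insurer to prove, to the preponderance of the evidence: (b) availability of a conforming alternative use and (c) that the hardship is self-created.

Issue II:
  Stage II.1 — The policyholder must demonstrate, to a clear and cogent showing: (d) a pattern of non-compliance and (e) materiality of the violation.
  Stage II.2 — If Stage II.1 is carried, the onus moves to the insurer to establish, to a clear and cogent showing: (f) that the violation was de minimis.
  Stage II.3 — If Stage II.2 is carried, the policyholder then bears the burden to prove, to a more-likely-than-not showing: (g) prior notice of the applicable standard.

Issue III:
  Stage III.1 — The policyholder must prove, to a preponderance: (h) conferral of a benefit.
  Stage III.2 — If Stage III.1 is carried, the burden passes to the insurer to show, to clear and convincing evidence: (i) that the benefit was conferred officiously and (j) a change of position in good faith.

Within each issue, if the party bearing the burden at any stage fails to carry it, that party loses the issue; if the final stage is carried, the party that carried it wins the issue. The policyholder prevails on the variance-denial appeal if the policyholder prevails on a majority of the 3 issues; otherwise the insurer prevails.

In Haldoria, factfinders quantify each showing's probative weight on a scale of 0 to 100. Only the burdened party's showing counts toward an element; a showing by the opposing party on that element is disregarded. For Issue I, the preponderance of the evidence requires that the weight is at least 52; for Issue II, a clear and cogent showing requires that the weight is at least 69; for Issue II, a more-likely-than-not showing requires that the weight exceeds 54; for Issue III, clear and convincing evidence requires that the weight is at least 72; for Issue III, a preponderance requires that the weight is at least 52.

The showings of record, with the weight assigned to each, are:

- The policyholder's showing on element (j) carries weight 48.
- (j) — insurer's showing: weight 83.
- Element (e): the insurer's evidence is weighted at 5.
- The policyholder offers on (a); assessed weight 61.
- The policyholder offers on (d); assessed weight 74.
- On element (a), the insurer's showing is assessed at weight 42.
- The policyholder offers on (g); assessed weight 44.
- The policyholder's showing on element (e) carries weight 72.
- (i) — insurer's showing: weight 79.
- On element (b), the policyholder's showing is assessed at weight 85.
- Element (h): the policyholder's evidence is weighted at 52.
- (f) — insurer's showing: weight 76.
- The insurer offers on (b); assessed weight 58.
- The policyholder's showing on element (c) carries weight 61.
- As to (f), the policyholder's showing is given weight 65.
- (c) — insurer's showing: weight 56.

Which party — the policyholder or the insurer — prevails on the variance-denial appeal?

— Issue I —
Stage I.1 — burden on policyholder; standard: the preponderance of the evidence (weight is at least 52).
    (a): 61 (insurer's 42 disregarded) ≥ 52 [met]
  Stage I.1 is satisfied; the onus moves to the insurer.
Stage I.2 — burden on insurer; standard: the preponderance of the evidence (weight is at least 52).
    (b): 58 (policyholder's 85 disregarded) ≥ 52 [met]
    (c): 56 (policyholder's 61 disregarded) ≥ 52 [met]
  Stage I.2 carried; the final stage is satisfied.
With every stage satisfied, the insurer prevails on this issue.
— Issue II —
At Stage II.1 the policyholder must meet a clear and cogent showing (weight is at least 69): on (d) the weight is 74, which does reach 69, so (d) meets the standard; on (e) the weight is 72 (the insurer's 5 is given no effect), which does reach 69, so (e) meets the standard.
  All elements met. The burden passes to the insurer.
At Stage II.2 the insurer must meet a clear and cogent showing (weight is at least 69): on (f) the weight is 76 (the policyholder's 65 is given no effect), which does reach 69, so (f) meets the standard.
  The insurer carries Stage II.2; the policyholder now bears the burden.
At Stage II.3 the policyholder must meet a more-likely-than-not showing (weight exceeds 54): on (g) the weight is 44, ≤ 54, so (g) does not meet the standard.
  Not every element is met, so the policyholder fails to carry Stage II.3.
The insurer prevails on this issue.
— Issue III —
Stage III.1 — burden on policyholder; standard: a preponderance (weight is at least 52).
    (h): 52 ≥ 52 [met]
  All elements met. The burden passes to the insurer.
Stage III.2 — burden on insurer; standard: clear and convincing evidence (weight is at least 72).
    (i): 79 ≥ 72 [met]
    (j): 83 (policyholder's 48 disregarded) ≥ 72 [met]
  Stage III.2 carried; the final stage is satisfied.
Every stage carried; the insurer prevails on this issue.
Per-issue: Issue I → insurer; Issue II → insurer; Issue III → insurer. The policyholder must prevail on a majority of issues; overall, the insurer prevails.

insurer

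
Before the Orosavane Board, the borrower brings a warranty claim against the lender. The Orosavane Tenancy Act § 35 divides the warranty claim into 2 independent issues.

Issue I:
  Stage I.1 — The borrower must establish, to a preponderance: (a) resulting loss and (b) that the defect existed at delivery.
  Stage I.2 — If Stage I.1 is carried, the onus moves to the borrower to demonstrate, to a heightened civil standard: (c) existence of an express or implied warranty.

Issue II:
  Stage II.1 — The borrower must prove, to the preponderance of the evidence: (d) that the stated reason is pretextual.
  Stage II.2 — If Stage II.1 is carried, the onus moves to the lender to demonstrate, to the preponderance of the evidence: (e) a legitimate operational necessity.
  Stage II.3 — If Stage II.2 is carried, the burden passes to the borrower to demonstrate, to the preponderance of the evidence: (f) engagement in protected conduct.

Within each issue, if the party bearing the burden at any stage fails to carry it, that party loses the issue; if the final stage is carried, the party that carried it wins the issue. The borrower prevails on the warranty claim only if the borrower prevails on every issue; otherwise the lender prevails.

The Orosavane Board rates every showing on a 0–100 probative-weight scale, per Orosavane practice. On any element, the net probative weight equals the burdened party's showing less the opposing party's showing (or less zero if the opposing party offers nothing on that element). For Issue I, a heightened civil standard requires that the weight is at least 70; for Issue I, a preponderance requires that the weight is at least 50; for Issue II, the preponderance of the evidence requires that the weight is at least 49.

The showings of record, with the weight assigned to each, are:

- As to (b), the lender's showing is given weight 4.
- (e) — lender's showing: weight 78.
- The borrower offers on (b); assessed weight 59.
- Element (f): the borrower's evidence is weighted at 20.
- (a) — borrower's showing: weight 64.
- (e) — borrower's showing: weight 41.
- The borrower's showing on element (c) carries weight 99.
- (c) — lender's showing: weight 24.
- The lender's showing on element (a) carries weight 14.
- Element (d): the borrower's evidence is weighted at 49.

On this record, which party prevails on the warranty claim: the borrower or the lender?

— Issue I —
Stage I.1 (borrower, a preponderance, weight is at least 50): (a) net 64−14=50 ≥ 50 — meets; (b) net 59−4=55 ≥ 50 — meets.
  Stage I.1 carried; the burden remains with the borrower.
Stage I.2 (borrower, a heightened civil standard, weight is at least 70): (c) net 99−24=75 ≥ 70 — meets.
  Stage I.2 carried; the final stage is satisfied.
Every stage carried; the borrower prevails on this issue.
— Issue II —
At Stage II.1 the borrower must meet the preponderance of the evidence (weight is at least 49): on (d) the weight is 49, which does reach 49, so (d) meets the standard.
  The borrower carries Stage II.1; the lender now bears the burden.
At Stage II.2 the lender must meet the preponderance of the evidence (weight is at least 49): on (e) the weight is 78 less the opposing 41 gives net 37, < 49, so (e) does not meet the standard.
  Stage II.2 not carried; the lender fails its burden.
The analysis ends at Stage II.2; the borrower prevails on this issue.
Per-issue: Issue I → borrower; Issue II → borrower. The borrower must prevail on every issue; overall, the borrower prevails.

borrower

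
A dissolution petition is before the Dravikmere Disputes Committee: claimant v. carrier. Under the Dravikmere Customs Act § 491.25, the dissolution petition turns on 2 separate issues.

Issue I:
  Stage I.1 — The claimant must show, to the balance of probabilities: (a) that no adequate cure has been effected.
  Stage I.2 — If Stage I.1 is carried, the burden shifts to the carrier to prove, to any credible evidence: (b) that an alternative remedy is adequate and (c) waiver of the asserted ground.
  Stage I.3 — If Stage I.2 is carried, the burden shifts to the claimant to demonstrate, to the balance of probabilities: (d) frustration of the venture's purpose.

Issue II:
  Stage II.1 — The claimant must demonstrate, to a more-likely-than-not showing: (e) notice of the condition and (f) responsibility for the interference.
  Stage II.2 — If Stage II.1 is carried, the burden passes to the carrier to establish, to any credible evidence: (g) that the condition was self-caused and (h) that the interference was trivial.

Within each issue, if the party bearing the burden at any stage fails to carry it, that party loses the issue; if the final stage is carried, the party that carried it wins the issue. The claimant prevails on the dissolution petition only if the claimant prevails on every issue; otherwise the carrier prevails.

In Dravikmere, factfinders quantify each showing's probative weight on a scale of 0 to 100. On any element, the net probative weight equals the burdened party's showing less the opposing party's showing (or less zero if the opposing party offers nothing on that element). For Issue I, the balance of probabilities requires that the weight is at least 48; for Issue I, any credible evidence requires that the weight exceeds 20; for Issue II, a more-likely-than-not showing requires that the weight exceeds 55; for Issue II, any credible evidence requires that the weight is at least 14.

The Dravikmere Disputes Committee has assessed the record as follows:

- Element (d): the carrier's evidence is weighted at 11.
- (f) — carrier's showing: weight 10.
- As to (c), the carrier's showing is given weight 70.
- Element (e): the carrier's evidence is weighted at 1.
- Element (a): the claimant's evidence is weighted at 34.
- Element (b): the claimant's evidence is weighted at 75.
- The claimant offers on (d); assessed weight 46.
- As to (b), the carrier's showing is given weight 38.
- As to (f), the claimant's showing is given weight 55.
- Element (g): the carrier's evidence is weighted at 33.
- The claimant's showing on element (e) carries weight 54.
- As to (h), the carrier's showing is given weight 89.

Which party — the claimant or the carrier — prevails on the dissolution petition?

carrier

— Issue I —
Stage I.1 (claimant, the balance of probabilities, weight is at least 48): (a) 34 < 48 — fails.
  The claimant does not carry Stage I.1.
The analysis ends at Stage I.1; the carrier prevails on this issue.
— Issue II —
Stage II.1 (claimant, a more-likely-than-not showing, weight exceeds 55): (e) net 54−1=53 ≤ 55 — fails; (f) net 55−10=45 ≤ 55 — fails.
  Not every element is met, so the claimant fails to carry Stage II.1.
The analysis ends at Stage II.1; the carrier prevails on this issue.
Per-issue: Issue I → carrier; Issue II → carrier. The claimant must prevail on every issue; overall, the carrier prevails.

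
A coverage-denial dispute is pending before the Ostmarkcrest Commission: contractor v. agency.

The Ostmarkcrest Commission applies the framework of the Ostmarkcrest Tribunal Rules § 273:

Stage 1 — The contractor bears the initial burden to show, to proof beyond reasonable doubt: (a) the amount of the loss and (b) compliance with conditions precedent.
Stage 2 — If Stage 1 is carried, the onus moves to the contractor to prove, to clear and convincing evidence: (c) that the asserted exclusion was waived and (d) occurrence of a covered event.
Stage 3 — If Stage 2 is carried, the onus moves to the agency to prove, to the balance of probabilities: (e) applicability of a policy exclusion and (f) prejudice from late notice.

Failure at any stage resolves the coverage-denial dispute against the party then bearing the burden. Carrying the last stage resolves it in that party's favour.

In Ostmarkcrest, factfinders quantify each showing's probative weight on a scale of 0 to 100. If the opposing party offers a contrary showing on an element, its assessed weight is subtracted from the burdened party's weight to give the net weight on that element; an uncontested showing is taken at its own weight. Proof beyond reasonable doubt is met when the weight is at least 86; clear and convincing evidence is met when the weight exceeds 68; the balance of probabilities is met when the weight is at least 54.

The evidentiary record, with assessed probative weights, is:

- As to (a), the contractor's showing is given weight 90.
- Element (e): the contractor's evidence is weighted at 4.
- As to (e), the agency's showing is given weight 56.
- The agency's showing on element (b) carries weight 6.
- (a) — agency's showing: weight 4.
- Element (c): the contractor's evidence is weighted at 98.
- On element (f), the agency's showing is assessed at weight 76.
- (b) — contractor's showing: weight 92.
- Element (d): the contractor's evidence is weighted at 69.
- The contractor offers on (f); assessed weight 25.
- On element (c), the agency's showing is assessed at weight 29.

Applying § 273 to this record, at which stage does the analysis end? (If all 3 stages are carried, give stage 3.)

stage 3

Stage 1 (contractor, proof beyond reasonable doubt, weight is at least 86): (a) net 90−4=86 ≥ 86 — meets; (b) net 92−6=86 ≥ 86 — meets.
  All elements met. The contractor retains the burden for Stage 2.
Stage 2 (contractor, clear and convincing evidence, weight exceeds 68): (c) net 98−29=69 > 68 — meets; (d) 69 > 68 — meets.
  All elements met. The burden passes to the agency.
Stage 3 (agency, the balance of probabilities, weight is at least 54): (e) net 56−4=52 < 54 — fails; (f) net 76−25=51 < 54 — fails.
  The agency does not carry Stage 3.
The contractor prevails.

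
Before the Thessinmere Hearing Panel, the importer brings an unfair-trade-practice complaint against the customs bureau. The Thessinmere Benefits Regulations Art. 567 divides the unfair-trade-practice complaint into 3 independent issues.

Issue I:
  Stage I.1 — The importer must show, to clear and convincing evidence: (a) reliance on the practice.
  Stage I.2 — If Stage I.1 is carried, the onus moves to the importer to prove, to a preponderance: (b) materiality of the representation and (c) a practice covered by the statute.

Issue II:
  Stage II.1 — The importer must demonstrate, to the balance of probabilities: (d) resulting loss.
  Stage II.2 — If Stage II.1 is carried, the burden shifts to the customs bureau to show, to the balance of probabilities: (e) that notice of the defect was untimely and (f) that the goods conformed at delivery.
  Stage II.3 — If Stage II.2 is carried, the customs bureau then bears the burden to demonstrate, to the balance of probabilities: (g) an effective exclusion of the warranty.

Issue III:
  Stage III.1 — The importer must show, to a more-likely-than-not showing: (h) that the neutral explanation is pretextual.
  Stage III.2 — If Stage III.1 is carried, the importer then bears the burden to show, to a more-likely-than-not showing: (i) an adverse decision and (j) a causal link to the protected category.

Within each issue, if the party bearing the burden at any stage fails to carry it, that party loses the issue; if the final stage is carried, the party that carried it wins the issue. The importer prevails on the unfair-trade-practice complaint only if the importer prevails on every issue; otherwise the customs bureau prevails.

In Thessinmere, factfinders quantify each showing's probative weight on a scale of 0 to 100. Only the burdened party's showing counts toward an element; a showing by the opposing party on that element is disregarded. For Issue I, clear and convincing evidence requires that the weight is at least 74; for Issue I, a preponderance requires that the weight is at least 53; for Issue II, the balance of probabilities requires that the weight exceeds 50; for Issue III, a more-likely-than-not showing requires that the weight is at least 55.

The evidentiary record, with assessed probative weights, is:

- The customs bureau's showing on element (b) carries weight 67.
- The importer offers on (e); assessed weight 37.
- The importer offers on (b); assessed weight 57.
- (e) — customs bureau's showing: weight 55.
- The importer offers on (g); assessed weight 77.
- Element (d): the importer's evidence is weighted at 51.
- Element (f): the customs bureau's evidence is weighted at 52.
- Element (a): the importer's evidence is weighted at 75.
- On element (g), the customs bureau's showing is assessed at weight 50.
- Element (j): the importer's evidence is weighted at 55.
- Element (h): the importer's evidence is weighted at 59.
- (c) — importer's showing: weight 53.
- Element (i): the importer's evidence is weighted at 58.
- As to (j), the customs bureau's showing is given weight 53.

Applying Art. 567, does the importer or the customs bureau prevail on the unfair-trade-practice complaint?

— Issue I —
At Stage I.1 the importer must meet clear and convincing evidence (weight is at least 74): on (a) the weight is 75, ≥ 74, so (a) meets the standard.
  All elements met. The importer retains the burden for Stage I.2.
At Stage I.2 the importer must meet a preponderance (weight is at least 53): on (b) the weight is 57 (the customs bureau's 67 is given no effect), ≥ 53, so (b) meets the standard; on (c) the weight is 53, ≥ 53, so (c) meets the standard.
  All elements met at the final stage.
All stages carried — the importer prevails on this issue.
— Issue II —
At Stage II.1 the importer must meet the balance of probabilities (weight exceeds 50): on (d) the weight is 51, which does exceed 50, so (d) meets the standard.
  Stage II.1 carried; the burden shifts to the customs bureau.
At Stage II.2 the customs bureau must meet the balance of probabilities (weight exceeds 50): on (e) the weight is 55 (the importer's 37 is given no effect), > 50, so (e) meets the standard; on (f) the weight is 52, which does exceed 50, so (f) meets the standard.
  Stage II.2 is satisfied; the customs bureau continues to bear the burden.
At Stage II.3 the customs bureau must meet the balance of probabilities (weight exceeds 50): on (g) the weight is 50 (the importer's 77 is given no effect), which does not exceed 50, so (g) does not meet the standard.
  Not every element is met, so the customs bureau fails to carry Stage II.3.
The importer prevails on this issue.
— Issue III —
At Stage III.1 the importer must meet a more-likely-than-not showing (weight is at least 55): on (h) the weight is 59, which does reach 55, so (h) meets the standard.
  All elements met. The importer retains the burden for Stage III.2.
At Stage III.2 the importer must meet a more-likely-than-not showing (weight is at least 55): on (i) the weight is 58, ≥ 55, so (i) meets the standard; on (j) the weight is 55 (the customs bureau's 53 is given no effect), ≥ 55, so (j) meets the standard.
  Stage III.2 carried; the final stage is satisfied.
All stages carried — the importer prevails on this issue.
Per-issue: Issue I → importer; Issue II → importer; Issue III → importer. The importer must prevail on every issue; overall, the importer prevails.

importer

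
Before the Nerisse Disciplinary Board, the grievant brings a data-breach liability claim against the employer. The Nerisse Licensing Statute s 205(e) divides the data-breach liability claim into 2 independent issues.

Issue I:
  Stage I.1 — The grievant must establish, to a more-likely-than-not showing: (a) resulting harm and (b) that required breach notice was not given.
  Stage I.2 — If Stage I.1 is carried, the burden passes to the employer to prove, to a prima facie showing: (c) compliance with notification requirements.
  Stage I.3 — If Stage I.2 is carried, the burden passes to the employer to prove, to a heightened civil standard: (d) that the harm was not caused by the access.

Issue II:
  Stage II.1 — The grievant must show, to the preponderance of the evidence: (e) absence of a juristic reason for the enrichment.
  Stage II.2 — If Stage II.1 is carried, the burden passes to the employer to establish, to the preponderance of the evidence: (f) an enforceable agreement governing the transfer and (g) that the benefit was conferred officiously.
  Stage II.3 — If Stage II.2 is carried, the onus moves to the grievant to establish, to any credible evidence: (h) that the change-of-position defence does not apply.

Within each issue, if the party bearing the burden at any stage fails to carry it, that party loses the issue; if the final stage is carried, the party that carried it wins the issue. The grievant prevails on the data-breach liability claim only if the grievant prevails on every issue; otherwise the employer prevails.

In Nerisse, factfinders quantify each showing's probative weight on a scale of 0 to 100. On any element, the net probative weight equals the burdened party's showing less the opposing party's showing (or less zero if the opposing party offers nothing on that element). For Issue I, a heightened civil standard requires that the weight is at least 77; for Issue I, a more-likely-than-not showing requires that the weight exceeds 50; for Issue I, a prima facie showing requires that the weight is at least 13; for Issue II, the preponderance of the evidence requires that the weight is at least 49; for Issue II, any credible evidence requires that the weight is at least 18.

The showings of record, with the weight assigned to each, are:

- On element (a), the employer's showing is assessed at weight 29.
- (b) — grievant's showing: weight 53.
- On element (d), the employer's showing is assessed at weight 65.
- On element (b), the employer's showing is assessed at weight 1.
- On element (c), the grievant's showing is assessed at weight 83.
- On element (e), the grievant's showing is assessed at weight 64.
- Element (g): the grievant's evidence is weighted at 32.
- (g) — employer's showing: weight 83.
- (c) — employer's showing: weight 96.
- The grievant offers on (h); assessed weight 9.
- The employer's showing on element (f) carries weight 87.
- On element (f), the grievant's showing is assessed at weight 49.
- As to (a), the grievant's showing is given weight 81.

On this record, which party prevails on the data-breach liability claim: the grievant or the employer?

— Issue I —
Stage I.1 — burden on grievant; standard: a more-likely-than-not showing (weight exceeds 50).
    (a): 81 − 29 = 52 > 50 [met]
    (b): 53 − 1 = 52 > 50 [met]
  All elements met. The burden passes to the employer.
Stage I.2 — burden on employer; standard: a prima facie showing (weight is at least 13).
    (c): 96 − 83 = 13 ≥ 13 [met]
  Stage I.2 carried; the burden remains with the employer.
Stage I.3 — burden on employer; standard: a heightened civil standard (weight is at least 77).
    (d): 65 < 77 [not met]
  Not every element is met, so the employer fails to carry Stage I.3.
The analysis ends at Stage I.3; the grievant prevails on this issue.
— Issue II —
At Stage II.1 the grievant must meet the preponderance of the evidence (weight is at least 49): on (e) the weight is 64, which does reach 49, so (e) meets the standard.
  Stage II.1 carried; the burden shifts to the employer.
At Stage II.2 the employer must meet the preponderance of the evidence (weight is at least 49): on (f) the weight is 87 less the opposing 49 gives net 38, < 49, so (f) does not meet the standard; on (g) the weight is 83 less the opposing 32 gives net 51, ≥ 49, so (g) meets the standard.
  The employer does not carry Stage II.2.
The grievant prevails on this issue.
Per-issue: Issue I → grievant; Issue II → grievant. The grievant must prevail on every issue; overall, the grievant prevails.

grievant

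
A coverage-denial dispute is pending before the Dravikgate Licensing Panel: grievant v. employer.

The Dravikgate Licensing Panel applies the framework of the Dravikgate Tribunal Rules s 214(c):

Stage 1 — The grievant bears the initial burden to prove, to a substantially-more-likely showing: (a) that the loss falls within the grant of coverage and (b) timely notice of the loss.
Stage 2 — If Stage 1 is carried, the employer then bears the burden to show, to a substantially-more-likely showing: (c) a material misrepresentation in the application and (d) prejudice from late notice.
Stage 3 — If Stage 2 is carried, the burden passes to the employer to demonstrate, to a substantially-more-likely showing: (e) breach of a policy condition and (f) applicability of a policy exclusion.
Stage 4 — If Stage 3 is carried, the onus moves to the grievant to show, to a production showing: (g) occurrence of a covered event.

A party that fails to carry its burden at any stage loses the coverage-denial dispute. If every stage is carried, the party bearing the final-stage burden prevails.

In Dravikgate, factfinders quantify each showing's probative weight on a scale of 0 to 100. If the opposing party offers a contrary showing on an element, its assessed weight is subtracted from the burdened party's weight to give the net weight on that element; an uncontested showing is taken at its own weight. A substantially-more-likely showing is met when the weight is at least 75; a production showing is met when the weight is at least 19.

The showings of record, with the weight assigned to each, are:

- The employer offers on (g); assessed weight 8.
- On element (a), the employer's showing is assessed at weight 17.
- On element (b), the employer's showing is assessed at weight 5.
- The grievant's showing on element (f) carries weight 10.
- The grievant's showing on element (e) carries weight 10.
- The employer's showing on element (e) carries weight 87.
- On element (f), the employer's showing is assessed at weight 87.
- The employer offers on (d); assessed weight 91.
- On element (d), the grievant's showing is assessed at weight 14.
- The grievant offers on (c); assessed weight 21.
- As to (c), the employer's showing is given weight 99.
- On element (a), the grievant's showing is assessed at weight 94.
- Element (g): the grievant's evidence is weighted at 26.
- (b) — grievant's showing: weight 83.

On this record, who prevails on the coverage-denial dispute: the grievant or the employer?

employer

Stage 1 (grievant, a substantially-more-likely showing, weight is at least 75): (a) net 94−17=77 ≥ 75 — meets; (b) net 83−5=78 ≥ 75 — meets.
  All elements met. The burden passes to the employer.
Stage 2 (employer, a substantially-more-likely showing, weight is at least 75): (c) net 99−21=78 ≥ 75 — meets; (d) net 91−14=77 ≥ 75 — meets.
  Stage 2 is satisfied; the employer continues to bear the burden.
Stage 3 (employer, a substantially-more-likely showing, weight is at least 75): (e) net 87−10=77 ≥ 75 — meets; (f) net 87−10=77 ≥ 75 — meets.
  The employer carries Stage 3; the grievant now bears the burden.
Stage 4 (grievant, a production showing, weight is at least 19): (g) net 26−8=18 < 19 — fails.
  Not every element is met, so the grievant fails to carry Stage 4.
The employer prevails.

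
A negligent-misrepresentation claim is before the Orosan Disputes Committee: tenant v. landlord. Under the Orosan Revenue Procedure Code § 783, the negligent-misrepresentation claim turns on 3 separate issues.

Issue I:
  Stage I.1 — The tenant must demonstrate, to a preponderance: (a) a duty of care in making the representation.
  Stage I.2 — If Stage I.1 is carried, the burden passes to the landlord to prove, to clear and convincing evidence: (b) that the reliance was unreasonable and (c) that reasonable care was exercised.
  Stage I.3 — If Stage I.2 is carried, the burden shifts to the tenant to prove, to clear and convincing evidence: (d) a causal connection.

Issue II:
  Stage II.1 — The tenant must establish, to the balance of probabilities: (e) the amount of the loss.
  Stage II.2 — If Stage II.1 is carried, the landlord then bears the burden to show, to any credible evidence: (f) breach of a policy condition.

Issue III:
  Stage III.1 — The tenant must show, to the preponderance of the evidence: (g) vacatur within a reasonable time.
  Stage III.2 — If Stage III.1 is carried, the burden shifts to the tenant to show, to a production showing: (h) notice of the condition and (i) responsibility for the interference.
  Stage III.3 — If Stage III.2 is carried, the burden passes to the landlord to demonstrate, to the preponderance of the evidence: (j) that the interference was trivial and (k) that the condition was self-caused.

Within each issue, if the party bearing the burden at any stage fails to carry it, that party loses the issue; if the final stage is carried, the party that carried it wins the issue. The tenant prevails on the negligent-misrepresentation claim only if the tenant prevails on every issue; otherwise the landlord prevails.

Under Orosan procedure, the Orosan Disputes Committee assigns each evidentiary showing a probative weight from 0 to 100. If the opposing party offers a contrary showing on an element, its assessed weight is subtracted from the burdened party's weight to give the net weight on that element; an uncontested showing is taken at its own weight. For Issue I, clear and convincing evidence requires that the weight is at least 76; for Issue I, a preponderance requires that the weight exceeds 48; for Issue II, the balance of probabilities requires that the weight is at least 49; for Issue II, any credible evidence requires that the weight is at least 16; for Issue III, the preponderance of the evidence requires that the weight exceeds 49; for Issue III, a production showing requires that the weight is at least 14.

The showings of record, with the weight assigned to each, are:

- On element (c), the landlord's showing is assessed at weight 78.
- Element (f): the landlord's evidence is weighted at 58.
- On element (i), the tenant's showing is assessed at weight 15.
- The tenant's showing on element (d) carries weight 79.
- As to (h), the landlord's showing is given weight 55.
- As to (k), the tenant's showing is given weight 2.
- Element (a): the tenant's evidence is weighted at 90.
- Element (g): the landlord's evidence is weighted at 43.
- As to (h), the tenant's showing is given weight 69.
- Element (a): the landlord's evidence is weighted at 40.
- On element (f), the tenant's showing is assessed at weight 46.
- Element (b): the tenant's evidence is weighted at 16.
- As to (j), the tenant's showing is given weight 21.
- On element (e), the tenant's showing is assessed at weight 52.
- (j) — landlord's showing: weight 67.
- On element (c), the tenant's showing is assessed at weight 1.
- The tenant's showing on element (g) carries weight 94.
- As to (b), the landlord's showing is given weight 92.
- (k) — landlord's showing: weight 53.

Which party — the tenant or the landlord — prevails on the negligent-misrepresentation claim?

tenant

— Issue I —
Stage I.1 (tenant, a preponderance, weight exceeds 48): (a) net 90−40=50 > 48 — meets.
  Stage I.1 is satisfied; the onus moves to the landlord.
Stage I.2 (landlord, clear and convincing evidence, weight is at least 76): (b) net 92−16=76 ≥ 76 — meets; (c) net 78−1=77 ≥ 76 — meets.
  Stage I.2 is satisfied; the onus moves to the tenant.
Stage I.3 (tenant, clear and convincing evidence, weight is at least 76): (d) 79 ≥ 76 — meets.
  The tenant carries the last stage.
With every stage satisfied, the tenant prevails on this issue.
— Issue II —
Stage II.1 — burden on tenant; standard: the balance of probabilities (weight is at least 49).
    (e): 52 ≥ 49 [met]
  Stage II.1 is satisfied; the onus moves to the landlord.
Stage II.2 — burden on landlord; standard: any credible evidence (weight is at least 16).
    (f): 58 − 46 = 12 < 16 [not met]
  The landlord does not carry Stage II.2.
The analysis ends at Stage II.2; the tenant prevails on this issue.
— Issue III —
At Stage III.1 the tenant must meet the preponderance of the evidence (weight exceeds 49): on (g) the weight is 94 less the opposing 43 gives net 51, which does exceed 49, so (g) meets the standard.
  Stage III.1 is satisfied; the tenant continues to bear the burden.
At Stage III.2 the tenant must meet a production showing (weight is at least 14): on (h) the weight is 69 less the opposing 55 gives net 14, which does reach 14, so (h) meets the standard; on (i) the weight is 15, ≥ 14, so (i) meets the standard.
  Stage III.2 is satisfied; the onus moves to the landlord.
At Stage III.3 the landlord must meet the preponderance of the evidence (weight exceeds 49): on (j) the weight is 67 less the opposing 21 gives net 46, which does not exceed 49, so (j) does not meet the standard; on (k) the weight is 53 less the opposing 2 gives net 51, > 49, so (k) meets the standard.
  Stage III.3 not carried; the landlord fails its burden.
The tenant prevails on this issue.
Per-issue: Issue I → tenant; Issue II → tenant; Issue III → tenant. The tenant must prevail on every issue; overall, the tenant prevails.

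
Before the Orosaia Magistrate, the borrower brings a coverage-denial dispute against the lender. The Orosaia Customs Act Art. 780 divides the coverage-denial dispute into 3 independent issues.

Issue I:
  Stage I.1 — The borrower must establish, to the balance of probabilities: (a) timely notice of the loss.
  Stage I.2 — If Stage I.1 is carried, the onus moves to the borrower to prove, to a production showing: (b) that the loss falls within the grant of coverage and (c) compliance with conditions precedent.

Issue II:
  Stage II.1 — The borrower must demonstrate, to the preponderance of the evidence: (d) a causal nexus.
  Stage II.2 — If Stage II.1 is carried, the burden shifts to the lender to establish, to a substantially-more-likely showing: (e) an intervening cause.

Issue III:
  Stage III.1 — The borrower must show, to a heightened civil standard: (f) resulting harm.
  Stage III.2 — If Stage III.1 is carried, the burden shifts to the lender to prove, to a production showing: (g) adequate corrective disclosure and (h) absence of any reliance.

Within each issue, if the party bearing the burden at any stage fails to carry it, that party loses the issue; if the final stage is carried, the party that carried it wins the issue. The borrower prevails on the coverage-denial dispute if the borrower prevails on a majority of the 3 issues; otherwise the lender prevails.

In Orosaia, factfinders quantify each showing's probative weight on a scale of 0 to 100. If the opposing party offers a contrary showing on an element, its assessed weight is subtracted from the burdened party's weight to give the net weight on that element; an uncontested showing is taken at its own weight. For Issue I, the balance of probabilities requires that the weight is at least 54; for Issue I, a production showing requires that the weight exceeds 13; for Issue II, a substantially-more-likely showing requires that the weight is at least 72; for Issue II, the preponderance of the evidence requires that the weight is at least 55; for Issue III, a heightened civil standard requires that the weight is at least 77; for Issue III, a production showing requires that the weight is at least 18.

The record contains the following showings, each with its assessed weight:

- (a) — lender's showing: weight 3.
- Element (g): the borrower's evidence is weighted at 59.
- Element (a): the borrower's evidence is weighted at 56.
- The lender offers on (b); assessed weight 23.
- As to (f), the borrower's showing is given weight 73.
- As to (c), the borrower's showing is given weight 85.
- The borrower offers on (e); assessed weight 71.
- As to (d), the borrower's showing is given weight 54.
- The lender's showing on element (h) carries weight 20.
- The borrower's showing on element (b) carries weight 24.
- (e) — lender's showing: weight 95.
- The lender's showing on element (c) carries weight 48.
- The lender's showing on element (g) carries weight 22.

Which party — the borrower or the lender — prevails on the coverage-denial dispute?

— Issue I —
At Stage I.1 the borrower must meet the balance of probabilities (weight is at least 54): on (a) the weight is 56 less the opposing 3 gives net 53, which does not reach 54, so (a) does not meet the standard.
  The borrower does not carry Stage I.1.
The analysis ends at Stage I.1; the lender prevails on this issue.
— Issue II —
At Stage II.1 the borrower must meet the preponderance of the evidence (weight is at least 55): on (d) the weight is 54, which does not reach 55, so (d) does not meet the standard.
  Not every element is met, so the borrower fails to carry Stage II.1.
So the lender prevails on this issue.
— Issue III —
Stage III.1 (borrower, a heightened civil standard, weight is at least 77): (f) 73 < 77 — fails.
  The borrower does not carry Stage III.1.
The lender prevails on this issue.
Per-issue: Issue I → lender; Issue II → lender; Issue III → lender. The borrower must prevail on a majority of issues; overall, the lender prevails.

lender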